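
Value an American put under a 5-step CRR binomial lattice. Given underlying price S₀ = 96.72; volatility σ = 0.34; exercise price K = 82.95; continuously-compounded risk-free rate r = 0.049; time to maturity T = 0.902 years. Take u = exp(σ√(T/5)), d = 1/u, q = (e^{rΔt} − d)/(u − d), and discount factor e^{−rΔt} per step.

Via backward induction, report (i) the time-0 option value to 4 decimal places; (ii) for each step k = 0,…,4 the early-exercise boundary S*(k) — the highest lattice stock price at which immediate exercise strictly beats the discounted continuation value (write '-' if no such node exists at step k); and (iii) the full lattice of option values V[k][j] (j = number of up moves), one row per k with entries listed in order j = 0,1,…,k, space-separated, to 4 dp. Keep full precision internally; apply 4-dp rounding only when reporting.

price = 4.4841
boundary = - - - 62.7144 72.4575
tree:
4.4841
7.6601 1.3191
12.7140 2.6332 0.0000
20.2356 5.2563 0.0000 0.0000
28.6687 10.4925 0.0000 0.0000 0.0000
35.9677 20.2356 0.0000 0.0000 0.0000 0.0000

Δt=0.18040, u=1.15536, d=0.86553, q=0.49460, disc=e^(-rΔt)=0.99120
k=5 terminal: V=max(K-S,0) → 35.9677 20.2356 0.0000 0.0000 0.0000 0.0000
k=4: j=0 S=54.2813 intr=28.6687 cont=27.9387 V=28.6687[EX]; j=1 S=72.4575 intr=10.4925 cont=10.1372 V=10.4925[EX]; j=2 S=96.7200 intr=0.0000 cont=0.0000 V=0.0000[hold]; j=3 S=129.1068 intr=0.0000 cont=0.0000 V=0.0000[hold]; j=4 S=172.3384 intr=0.0000 cont=0.0000 V=0.0000[hold]  S*(4)=72.4575
k=3: j=0 S=62.7144 intr=20.2356 cont=19.5056 V=20.2356[EX]; j=1 S=83.7143 intr=0.0000 cont=5.2563 V=5.2563[hold]; j=2 S=111.7462 intr=0.0000 cont=0.0000 V=0.0000[hold]; j=3 S=149.1646 intr=0.0000 cont=0.0000 V=0.0000[hold]  S*(3)=62.7144
k=2: j=0 S=72.4575 intr=10.4925 cont=12.7140 V=12.7140[hold]; j=1 S=96.7200 intr=0.0000 cont=2.6332 V=2.6332[hold]; j=2 S=129.1068 intr=0.0000 cont=0.0000 V=0.0000[hold]  S*(2)=-
k=1: j=0 S=83.7143 intr=0.0000 cont=7.6601 V=7.6601[hold]; j=1 S=111.7462 intr=0.0000 cont=1.3191 V=1.3191[hold]  S*(1)=-
k=0: j=0 S=96.7200 intr=0.0000 cont=4.4841 V=4.4841[hold]  S*(0)=-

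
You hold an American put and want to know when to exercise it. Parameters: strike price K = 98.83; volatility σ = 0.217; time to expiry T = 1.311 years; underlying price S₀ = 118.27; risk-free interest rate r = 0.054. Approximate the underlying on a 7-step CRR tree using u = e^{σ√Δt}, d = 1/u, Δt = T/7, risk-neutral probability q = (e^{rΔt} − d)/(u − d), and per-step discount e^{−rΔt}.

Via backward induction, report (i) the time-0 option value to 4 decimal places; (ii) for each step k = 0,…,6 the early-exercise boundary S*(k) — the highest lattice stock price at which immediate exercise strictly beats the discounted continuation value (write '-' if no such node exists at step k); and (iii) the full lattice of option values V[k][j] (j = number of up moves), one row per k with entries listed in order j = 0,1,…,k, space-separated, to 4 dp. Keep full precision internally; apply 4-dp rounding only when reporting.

Δt=0.18729, u=1.09846, d=0.91036, q=0.53058, disc=e^(-rΔt)=0.98994
k=7 terminal: V=max(K-S,0) → 37.5410 24.8777 9.5980 0.0000 0.0000 0.0000 0.0000 0.0000
k=6: j=0 S=67.3235 intr=31.5065 cont=30.5120 V=31.5065[EX]; j=1 S=81.2337 intr=17.5963 cont=16.6018 V=17.5963[EX]; j=2 S=98.0179 intr=0.8121 cont=4.4601 V=4.4601[hold]; j=3 S=118.2700 intr=0.0000 cont=0.0000 V=0.0000[hold]; j=4 S=142.7065 intr=0.0000 cont=0.0000 V=0.0000[hold]; j=5 S=172.1920 intr=0.0000 cont=0.0000 V=0.0000[hold]; j=6 S=207.7697 intr=0.0000 cont=0.0000 V=0.0000[hold]  S*(6)=81.2337
k=5: j=0 S=73.9523 intr=24.8777 cont=23.8833 V=24.8777[EX]; j=1 S=89.2320 intr=9.5980 cont=10.5196 V=10.5196[hold]; j=2 S=107.6688 intr=0.0000 cont=2.0726 V=2.0726[hold]; j=3 S=129.9150 intr=0.0000 cont=0.0000 V=0.0000[hold]; j=4 S=156.7575 intr=0.0000 cont=0.0000 V=0.0000[hold]; j=5 S=189.1462 intr=0.0000 cont=0.0000 V=0.0000[hold]  S*(5)=73.9523
k=4: j=0 S=81.2337 intr=17.5963 cont=17.0859 V=17.5963[EX]; j=1 S=98.0179 intr=0.8121 cont=5.9770 V=5.9770[hold]; j=2 S=118.2700 intr=0.0000 cont=0.9631 V=0.9631[hold]; j=3 S=142.7065 intr=0.0000 cont=0.0000 V=0.0000[hold]; j=4 S=172.1920 intr=0.0000 cont=0.0000 V=0.0000[hold]  S*(4)=81.2337
k=3: j=0 S=89.2320 intr=9.5980 cont=11.3163 V=11.3163[hold]; j=1 S=107.6688 intr=0.0000 cont=3.2834 V=3.2834[hold]; j=2 S=129.9150 intr=0.0000 cont=0.4476 V=0.4476[hold]; j=3 S=156.7575 intr=0.0000 cont=0.0000 V=0.0000[hold]  S*(3)=-
k=2: j=0 S=98.0179 intr=0.8121 cont=6.9832 V=6.9832[hold]; j=1 S=118.2700 intr=0.0000 cont=1.7609 V=1.7609[hold]; j=2 S=142.7065 intr=0.0000 cont=0.2080 V=0.2080[hold]  S*(2)=-
k=1: j=0 S=107.6688 intr=0.0000 cont=4.1700 V=4.1700[hold]; j=1 S=129.9150 intr=0.0000 cont=0.9275 V=0.9275[hold]  S*(1)=-
k=0: j=0 S=118.2700 intr=0.0000 cont=2.4249 V=2.4249[hold]  S*(0)=-

price = 2.4249
boundary = - - - - 81.2337 73.9523 81.2337
tree:
2.4249
4.1700 0.9275
6.9832 1.7609 0.2080
11.3163 3.2834 0.4476 0.0000
17.5963 5.9770 0.9631 0.0000 0.0000
24.8777 10.5196 2.0726 0.0000 0.0000 0.0000
31.5065 17.5963 4.4601 0.0000 0.0000 0.0000 0.0000
37.5410 24.8777 9.5980 0.0000 0.0000 0.0000 0.0000 0.0000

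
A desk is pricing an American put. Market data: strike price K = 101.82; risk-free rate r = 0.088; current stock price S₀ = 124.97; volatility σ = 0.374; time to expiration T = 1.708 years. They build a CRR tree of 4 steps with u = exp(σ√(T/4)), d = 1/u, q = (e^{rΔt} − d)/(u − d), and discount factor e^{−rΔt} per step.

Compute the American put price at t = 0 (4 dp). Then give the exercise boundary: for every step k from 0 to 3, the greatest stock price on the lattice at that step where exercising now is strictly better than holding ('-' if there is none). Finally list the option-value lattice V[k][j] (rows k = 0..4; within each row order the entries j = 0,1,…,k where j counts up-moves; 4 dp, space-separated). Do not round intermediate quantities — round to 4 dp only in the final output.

price = 8.0007
boundary = - - - 60.0333
tree:
8.0007
14.4776 2.5371
25.2775 5.4513 0.0000
41.7867 11.7129 0.0000 0.0000
54.8030 25.1668 0.0000 0.0000 0.0000

Δt=0.42700  u=1.27684  d=0.78318  q=0.51677  discount=0.96312
step 4 (expiry): payoffs max(K−S,0) = 54.8030 25.1668 0.0000 0.0000 0.0000
step 3: (k=3,j=0): S=60.0333, (K−S)⁺=41.7867, hold=38.0317 ⇒ V=41.7867 exercise | (k=3,j=1): S=97.8742, (K−S)⁺=3.9458, hold=11.7129 ⇒ V=11.7129 continue | (k=3,j=2): S=159.5672, (K−S)⁺=0.0000, hold=0.0000 ⇒ V=0.0000 continue | (k=3,j=3): S=260.1471, (K−S)⁺=0.0000, hold=0.0000 ⇒ V=0.0000 continue  boundary S*=60.0333
step 2: (k=2,j=0): S=76.6532, (K−S)⁺=25.1668, hold=25.2775 ⇒ V=25.2775 continue | (k=2,j=1): S=124.9700, (K−S)⁺=0.0000, hold=5.4513 ⇒ V=5.4513 continue | (k=2,j=2): S=203.7423, (K−S)⁺=0.0000, hold=0.0000 ⇒ V=0.0000 continue  boundary S*=-
step 1: (k=1,j=0): S=97.8742, (K−S)⁺=3.9458, hold=14.4776 ⇒ V=14.4776 continue | (k=1,j=1): S=159.5672, (K−S)⁺=0.0000, hold=2.5371 ⇒ V=2.5371 continue  boundary S*=-
step 0: (k=0,j=0): S=124.9700, (K−S)⁺=0.0000, hold=8.0007 ⇒ V=8.0007 continue  boundary S*=-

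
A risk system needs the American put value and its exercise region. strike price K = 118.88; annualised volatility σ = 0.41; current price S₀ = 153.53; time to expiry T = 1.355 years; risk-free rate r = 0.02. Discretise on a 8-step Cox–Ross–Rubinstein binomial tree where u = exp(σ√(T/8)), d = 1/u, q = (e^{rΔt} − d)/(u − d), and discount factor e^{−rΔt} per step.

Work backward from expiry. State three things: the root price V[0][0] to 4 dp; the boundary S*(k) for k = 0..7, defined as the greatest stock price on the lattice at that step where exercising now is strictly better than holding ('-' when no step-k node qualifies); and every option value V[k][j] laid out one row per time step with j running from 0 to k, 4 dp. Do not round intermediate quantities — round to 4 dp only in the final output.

Δt=0.16937  u=1.18381  d=0.84473  q=0.46792  discount=0.99662
step 8 (expiry): payoffs max(K−S,0) = 79.0745 63.0965 40.7049 9.3254 0.0000 0.0000 0.0000 0.0000 0.0000
step 7: (k=7,j=0): S=47.1221, (K−S)⁺=71.7579, hold=71.3559 ⇒ V=71.7579 exercise | (k=7,j=1): S=66.0370, (K−S)⁺=52.8430, hold=52.4410 ⇒ V=52.8430 exercise | (k=7,j=2): S=92.5443, (K−S)⁺=26.3357, hold=25.9337 ⇒ V=26.3357 exercise | (k=7,j=3): S=129.6916, (K−S)⁺=0.0000, hold=4.9450 ⇒ V=4.9450 continue | (k=7,j=4): S=181.7500, (K−S)⁺=0.0000, hold=0.0000 ⇒ V=0.0000 continue | (k=7,j=5): S=254.7047, (K−S)⁺=0.0000, hold=0.0000 ⇒ V=0.0000 continue | (k=7,j=6): S=356.9435, (K−S)⁺=0.0000, hold=0.0000 ⇒ V=0.0000 continue | (k=7,j=7): S=500.2210, (K−S)⁺=0.0000, hold=0.0000 ⇒ V=0.0000 continue  boundary S*=92.5443
step 6: (k=6,j=0): S=55.7835, (K−S)⁺=63.0965, hold=62.6945 ⇒ V=63.0965 exercise | (k=6,j=1): S=78.1751, (K−S)⁺=40.7049, hold=40.3029 ⇒ V=40.7049 exercise | (k=6,j=2): S=109.5546, (K−S)⁺=9.3254, hold=16.2713 ⇒ V=16.2713 continue | (k=6,j=3): S=153.5300, (K−S)⁺=0.0000, hold=2.6222 ⇒ V=2.6222 continue | (k=6,j=4): S=215.1571, (K−S)⁺=0.0000, hold=0.0000 ⇒ V=0.0000 continue | (k=6,j=5): S=301.5215, (K−S)⁺=0.0000, hold=0.0000 ⇒ V=0.0000 continue | (k=6,j=6): S=422.5525, (K−S)⁺=0.0000, hold=0.0000 ⇒ V=0.0000 continue  boundary S*=78.1751
step 5: (k=5,j=0): S=66.0370, (K−S)⁺=52.8430, hold=52.4410 ⇒ V=52.8430 exercise | (k=5,j=1): S=92.5443, (K−S)⁺=26.3357, hold=29.1729 ⇒ V=29.1729 continue | (k=5,j=2): S=129.6916, (K−S)⁺=0.0000, hold=9.8512 ⇒ V=9.8512 continue | (k=5,j=3): S=181.7500, (K−S)⁺=0.0000, hold=1.3905 ⇒ V=1.3905 continue | (k=5,j=4): S=254.7047, (K−S)⁺=0.0000, hold=0.0000 ⇒ V=0.0000 continue | (k=5,j=5): S=356.9435, (K−S)⁺=0.0000, hold=0.0000 ⇒ V=0.0000 continue  boundary S*=66.0370
step 4: (k=4,j=0): S=78.1751, (K−S)⁺=40.7049, hold=41.6260 ⇒ V=41.6260 continue | (k=4,j=1): S=109.5546, (K−S)⁺=9.3254, hold=20.0637 ⇒ V=20.0637 continue | (k=4,j=2): S=153.5300, (K−S)⁺=0.0000, hold=5.8723 ⇒ V=5.8723 continue | (k=4,j=3): S=215.1571, (K−S)⁺=0.0000, hold=0.7374 ⇒ V=0.7374 continue | (k=4,j=4): S=301.5215, (K−S)⁺=0.0000, hold=0.0000 ⇒ V=0.0000 continue  boundary S*=-
step 3: (k=3,j=0): S=92.5443, (K−S)⁺=26.3357, hold=31.4299 ⇒ V=31.4299 continue | (k=3,j=1): S=129.6916, (K−S)⁺=0.0000, hold=13.3778 ⇒ V=13.3778 continue | (k=3,j=2): S=181.7500, (K−S)⁺=0.0000, hold=3.4578 ⇒ V=3.4578 continue | (k=3,j=3): S=254.7047, (K−S)⁺=0.0000, hold=0.3910 ⇒ V=0.3910 continue  boundary S*=-
step 2: (k=2,j=0): S=109.5546, (K−S)⁺=9.3254, hold=22.9052 ⇒ V=22.9052 continue | (k=2,j=1): S=153.5300, (K−S)⁺=0.0000, hold=8.7065 ⇒ V=8.7065 continue | (k=2,j=2): S=215.1571, (K−S)⁺=0.0000, hold=2.0159 ⇒ V=2.0159 continue  boundary S*=-
step 1: (k=1,j=0): S=129.6916, (K−S)⁺=0.0000, hold=16.2063 ⇒ V=16.2063 continue | (k=1,j=1): S=181.7500, (K−S)⁺=0.0000, hold=5.5570 ⇒ V=5.5570 continue  boundary S*=-
step 0: (k=0,j=0): S=153.5300, (K−S)⁺=0.0000, hold=11.1853 ⇒ V=11.1853 continue  boundary S*=-

price = 11.1853
boundary = - - - - - 66.0370 78.1751 92.5443
tree:
11.1853
16.2063 5.5570
22.9052 8.7065 2.0159
31.4299 13.3778 3.4578 0.3910
41.6260 20.0637 5.8723 0.7374 0.0000
52.8430 29.1729 9.8512 1.3905 0.0000 0.0000
63.0965 40.7049 16.2713 2.6222 0.0000 0.0000 0.0000
71.7579 52.8430 26.3357 4.9450 0.0000 0.0000 0.0000 0.0000
79.0745 63.0965 40.7049 9.3254 0.0000 0.0000 0.0000 0.0000 0.0000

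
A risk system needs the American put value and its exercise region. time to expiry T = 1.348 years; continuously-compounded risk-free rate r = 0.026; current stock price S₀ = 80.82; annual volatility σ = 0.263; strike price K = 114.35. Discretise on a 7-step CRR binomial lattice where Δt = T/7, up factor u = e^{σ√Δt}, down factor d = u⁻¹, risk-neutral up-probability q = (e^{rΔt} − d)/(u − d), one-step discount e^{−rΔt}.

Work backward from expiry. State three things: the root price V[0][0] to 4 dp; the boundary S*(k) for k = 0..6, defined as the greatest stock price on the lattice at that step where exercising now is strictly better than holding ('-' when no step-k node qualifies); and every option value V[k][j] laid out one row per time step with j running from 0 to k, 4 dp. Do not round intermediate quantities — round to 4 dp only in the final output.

Δt=0.19257  u=1.12234  d=0.89100  q=0.49288  discount=0.99501
step 7 (expiry): payoffs max(K−S,0) = 78.3205 68.9658 57.1824 42.3395 23.6428 0.0918 0.0000 0.0000
step 6: (k=6,j=0): S=40.4372, (K−S)⁺=73.9128, hold=73.3416 ⇒ V=73.9128 exercise | (k=6,j=1): S=50.9363, (K−S)⁺=63.4137, hold=62.8426 ⇒ V=63.4137 exercise | (k=6,j=2): S=64.1613, (K−S)⁺=50.1887, hold=49.6176 ⇒ V=50.1887 exercise | (k=6,j=3): S=80.8200, (K−S)⁺=33.5300, hold=32.9589 ⇒ V=33.5300 exercise | (k=6,j=4): S=101.8039, (K−S)⁺=12.5461, hold=11.9750 ⇒ V=12.5461 exercise | (k=6,j=5): S=128.2361, (K−S)⁺=0.0000, hold=0.0463 ⇒ V=0.0463 continue | (k=6,j=6): S=161.5311, (K−S)⁺=0.0000, hold=0.0000 ⇒ V=0.0000 continue  boundary S*=101.8039
step 5: (k=5,j=0): S=45.3842, (K−S)⁺=68.9658, hold=68.3947 ⇒ V=68.9658 exercise | (k=5,j=1): S=57.1676, (K−S)⁺=57.1824, hold=56.6113 ⇒ V=57.1824 exercise | (k=5,j=2): S=72.0105, (K−S)⁺=42.3395, hold=41.7684 ⇒ V=42.3395 exercise | (k=5,j=3): S=90.7072, (K−S)⁺=23.6428, hold=23.0717 ⇒ V=23.6428 exercise | (k=5,j=4): S=114.2582, (K−S)⁺=0.0918, hold=6.3533 ⇒ V=6.3533 continue | (k=5,j=5): S=143.9240, (K−S)⁺=0.0000, hold=0.0234 ⇒ V=0.0234 continue  boundary S*=90.7072
step 4: (k=4,j=0): S=50.9363, (K−S)⁺=63.4137, hold=62.8426 ⇒ V=63.4137 exercise | (k=4,j=1): S=64.1613, (K−S)⁺=50.1887, hold=49.6176 ⇒ V=50.1887 exercise | (k=4,j=2): S=80.8200, (K−S)⁺=33.5300, hold=32.9589 ⇒ V=33.5300 exercise | (k=4,j=3): S=101.8039, (K−S)⁺=12.5461, hold=15.0457 ⇒ V=15.0457 continue | (k=4,j=4): S=128.2361, (K−S)⁺=0.0000, hold=3.2173 ⇒ V=3.2173 continue  boundary S*=80.8200
step 3: (k=3,j=0): S=57.1676, (K−S)⁺=57.1824, hold=56.6113 ⇒ V=57.1824 exercise | (k=3,j=1): S=72.0105, (K−S)⁺=42.3395, hold=41.7684 ⇒ V=42.3395 exercise | (k=3,j=2): S=90.7072, (K−S)⁺=23.6428, hold=24.2976 ⇒ V=24.2976 continue | (k=3,j=3): S=114.2582, (K−S)⁺=0.0918, hold=9.1697 ⇒ V=9.1697 continue  boundary S*=72.0105
step 2: (k=2,j=0): S=64.1613, (K−S)⁺=50.1887, hold=49.6176 ⇒ V=50.1887 exercise | (k=2,j=1): S=80.8200, (K−S)⁺=33.5300, hold=33.2800 ⇒ V=33.5300 exercise | (k=2,j=2): S=101.8039, (K−S)⁺=12.5461, hold=16.7573 ⇒ V=16.7573 continue  boundary S*=80.8200
step 1: (k=1,j=0): S=72.0105, (K−S)⁺=42.3395, hold=41.7684 ⇒ V=42.3395 exercise | (k=1,j=1): S=90.7072, (K−S)⁺=23.6428, hold=25.1370 ⇒ V=25.1370 continue  boundary S*=72.0105
step 0: (k=0,j=0): S=80.8200, (K−S)⁺=33.5300, hold=33.6917 ⇒ V=33.6917 continue  boundary S*=-

price = 33.6917
boundary = - 72.0105 80.8200 72.0105 80.8200 90.7072 101.8039
tree:
33.6917
42.3395 25.1370
50.1887 33.5300 16.7573
57.1824 42.3395 24.2976 9.1697
63.4137 50.1887 33.5300 15.0457 3.2173
68.9658 57.1824 42.3395 23.6428 6.3533 0.0234
73.9128 63.4137 50.1887 33.5300 12.5461 0.0463 0.0000
78.3205 68.9658 57.1824 42.3395 23.6428 0.0918 0.0000 0.0000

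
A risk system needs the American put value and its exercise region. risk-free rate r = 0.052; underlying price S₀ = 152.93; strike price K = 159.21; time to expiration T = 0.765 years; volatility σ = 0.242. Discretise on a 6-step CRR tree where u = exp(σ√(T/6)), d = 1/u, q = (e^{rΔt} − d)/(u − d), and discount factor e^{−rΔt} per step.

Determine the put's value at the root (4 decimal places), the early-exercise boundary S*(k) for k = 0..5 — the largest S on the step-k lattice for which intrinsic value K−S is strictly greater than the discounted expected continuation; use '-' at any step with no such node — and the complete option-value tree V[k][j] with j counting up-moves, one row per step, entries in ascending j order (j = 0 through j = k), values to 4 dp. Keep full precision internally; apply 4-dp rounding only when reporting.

Δt=0.12750, u=1.09025, d=0.91722, q=0.51685, disc=e^(-rΔt)=0.99339
k=6 terminal: V=max(K-S,0) → 68.1505 50.9717 30.5520 6.2800 0.0000 0.0000 0.0000
k=5: j=0 S=99.2780 intr=59.9320 cont=58.8799 V=59.9320[EX]; j=1 S=118.0073 intr=41.2027 cont=40.1506 V=41.2027[EX]; j=2 S=140.2700 intr=18.9400 cont=17.8879 V=18.9400[EX]; j=3 S=166.7326 intr=0.0000 cont=3.0141 V=3.0141[hold]; j=4 S=198.1876 intr=0.0000 cont=0.0000 V=0.0000[hold]; j=5 S=235.5767 intr=0.0000 cont=0.0000 V=0.0000[hold]  S*(5)=140.2700
k=4: j=0 S=108.2383 intr=50.9717 cont=49.9196 V=50.9717[EX]; j=1 S=128.6580 intr=30.5520 cont=29.4999 V=30.5520[EX]; j=2 S=152.9300 intr=6.2800 cont=10.6379 V=10.6379[hold]; j=3 S=181.7810 intr=0.0000 cont=1.4466 V=1.4466[hold]; j=4 S=216.0750 intr=0.0000 cont=0.0000 V=0.0000[hold]  S*(4)=128.6580
k=3: j=0 S=118.0073 intr=41.2027 cont=40.1506 V=41.2027[EX]; j=1 S=140.2700 intr=18.9400 cont=20.1255 V=20.1255[hold]; j=2 S=166.7326 intr=0.0000 cont=5.8485 V=5.8485[hold]; j=3 S=198.1876 intr=0.0000 cont=0.6943 V=0.6943[hold]  S*(3)=118.0073
k=2: j=0 S=128.6580 intr=30.5520 cont=30.1086 V=30.5520[EX]; j=1 S=152.9300 intr=6.2800 cont=12.6621 V=12.6621[hold]; j=2 S=181.7810 intr=0.0000 cont=3.1635 V=3.1635[hold]  S*(2)=128.6580
k=1: j=0 S=140.2700 intr=18.9400 cont=21.1648 V=21.1648[hold]; j=1 S=166.7326 intr=0.0000 cont=7.7015 V=7.7015[hold]  S*(1)=-
k=0: j=0 S=152.9300 intr=6.2800 cont=14.1123 V=14.1123[hold]  S*(0)=-

price = 14.1123
boundary = - - 128.6580 118.0073 128.6580 140.2700
tree:
14.1123
21.1648 7.7015
30.5520 12.6621 3.1635
41.2027 20.1255 5.8485 0.6943
50.9717 30.5520 10.6379 1.4466 0.0000
59.9320 41.2027 18.9400 3.0141 0.0000 0.0000
68.1505 50.9717 30.5520 6.2800 0.0000 0.0000 0.0000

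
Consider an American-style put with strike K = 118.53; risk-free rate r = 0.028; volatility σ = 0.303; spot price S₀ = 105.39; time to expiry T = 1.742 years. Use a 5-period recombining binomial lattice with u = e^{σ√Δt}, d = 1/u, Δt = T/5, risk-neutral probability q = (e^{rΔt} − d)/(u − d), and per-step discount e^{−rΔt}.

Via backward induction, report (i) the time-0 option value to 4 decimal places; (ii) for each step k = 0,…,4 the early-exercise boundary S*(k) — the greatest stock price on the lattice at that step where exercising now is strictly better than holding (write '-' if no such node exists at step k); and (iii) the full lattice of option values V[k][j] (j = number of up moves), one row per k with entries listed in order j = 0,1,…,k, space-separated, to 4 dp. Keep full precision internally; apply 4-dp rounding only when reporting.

params: Δt=0.34840 u=1.19584 d=0.83623 q=0.48267 e^(-rΔt)=0.99029
t_5 payoffs: 75.4339 56.9014 30.3993 0.0000 0.0000 0.0000
t_4: node(4,0) S=51.5360 payoff=66.9940 vs cont=65.8434 → 66.9940 [stop]  node(4,1) S=73.6979 payoff=44.8321 vs cont=43.6815 → 44.8321 [stop]  node(4,2) S=105.3900 payoff=13.1400 vs cont=15.5739 → 15.5739 [wait]  node(4,3) S=150.7107 payoff=0.0000 vs cont=0.0000 → 0.0000 [wait]  node(4,4) S=215.5205 payoff=0.0000 vs cont=0.0000 → 0.0000 [wait]  ⇒ S*(4)=73.6979
t_3: node(3,0) S=61.6286 payoff=56.9014 vs cont=55.7507 → 56.9014 [stop]  node(3,1) S=88.1307 payoff=30.3993 vs cont=30.4120 → 30.4120 [wait]  node(3,2) S=126.0293 payoff=0.0000 vs cont=7.9787 → 7.9787 [wait]  node(3,3) S=180.2255 payoff=0.0000 vs cont=0.0000 → 0.0000 [wait]  ⇒ S*(3)=61.6286
t_2: node(2,0) S=73.6979 payoff=44.8321 vs cont=43.6875 → 44.8321 [stop]  node(2,1) S=105.3900 payoff=13.1400 vs cont=19.3940 → 19.3940 [wait]  node(2,2) S=150.7107 payoff=0.0000 vs cont=4.0876 → 4.0876 [wait]  ⇒ S*(2)=73.6979
t_1: node(1,0) S=88.1307 payoff=30.3993 vs cont=32.2380 → 32.2380 [wait]  node(1,1) S=126.0293 payoff=0.0000 vs cont=11.8895 → 11.8895 [wait]  ⇒ S*(1)=-
t_0: node(0,0) S=105.3900 payoff=13.1400 vs cont=22.1988 → 22.1988 [wait]  ⇒ S*(0)=-

price = 22.1988
boundary = - - 73.6979 61.6286 73.6979
tree:
22.1988
32.2380 11.8895
44.8321 19.3940 4.0876
56.9014 30.4120 7.9787 0.0000
66.9940 44.8321 15.5739 0.0000 0.0000
75.4339 56.9014 30.3993 0.0000 0.0000 0.0000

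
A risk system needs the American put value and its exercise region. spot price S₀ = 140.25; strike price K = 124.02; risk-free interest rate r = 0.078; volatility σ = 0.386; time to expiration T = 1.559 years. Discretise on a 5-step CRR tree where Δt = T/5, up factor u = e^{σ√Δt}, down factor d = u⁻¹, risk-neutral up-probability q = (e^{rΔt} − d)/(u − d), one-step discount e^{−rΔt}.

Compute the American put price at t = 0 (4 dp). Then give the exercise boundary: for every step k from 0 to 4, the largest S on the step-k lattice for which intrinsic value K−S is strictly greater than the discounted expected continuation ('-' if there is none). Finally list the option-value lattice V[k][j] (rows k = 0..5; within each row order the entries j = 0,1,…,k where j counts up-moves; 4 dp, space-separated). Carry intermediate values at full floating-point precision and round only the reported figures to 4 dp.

price = 13.1064
boundary = - - - 73.4651 91.1356
tree:
13.1064
21.3566 5.5959
33.6345 10.2700 1.2513
50.5549 18.5617 2.5796 0.0000
64.7993 32.8844 5.3180 0.0000 0.0000
76.2818 50.5549 10.9635 0.0000 0.0000 0.0000

params: Δt=0.31180 u=1.24053 d=0.80611 q=0.50299 e^(-rΔt)=0.97597
t_5 payoffs: 76.2818 50.5549 10.9635 0.0000 0.0000 0.0000
t_4: node(4,0) S=59.2207 payoff=64.7993 vs cont=61.8194 → 64.7993 [stop]  node(4,1) S=91.1356 payoff=32.8844 vs cont=29.9045 → 32.8844 [stop]  node(4,2) S=140.2500 payoff=0.0000 vs cont=5.3180 → 5.3180 [wait]  node(4,3) S=215.8328 payoff=0.0000 vs cont=0.0000 → 0.0000 [wait]  node(4,4) S=332.1483 payoff=0.0000 vs cont=0.0000 → 0.0000 [wait]  ⇒ S*(4)=91.1356
t_3: node(3,0) S=73.4651 payoff=50.5549 vs cont=47.5751 → 50.5549 [stop]  node(3,1) S=113.0565 payoff=10.9635 vs cont=18.5617 → 18.5617 [wait]  node(3,2) S=173.9843 payoff=0.0000 vs cont=2.5796 → 2.5796 [wait]  node(3,3) S=267.7471 payoff=0.0000 vs cont=0.0000 → 0.0000 [wait]  ⇒ S*(3)=73.4651
t_2: node(2,0) S=91.1356 payoff=32.8844 vs cont=33.6345 → 33.6345 [wait]  node(2,1) S=140.2500 payoff=0.0000 vs cont=10.2700 → 10.2700 [wait]  node(2,2) S=215.8328 payoff=0.0000 vs cont=1.2513 → 1.2513 [wait]  ⇒ S*(2)=-
t_1: node(1,0) S=113.0565 payoff=10.9635 vs cont=21.3566 → 21.3566 [wait]  node(1,1) S=173.9843 payoff=0.0000 vs cont=5.5959 → 5.5959 [wait]  ⇒ S*(1)=-
t_0: node(0,0) S=140.2500 payoff=0.0000 vs cont=13.1064 → 13.1064 [wait]  ⇒ S*(0)=-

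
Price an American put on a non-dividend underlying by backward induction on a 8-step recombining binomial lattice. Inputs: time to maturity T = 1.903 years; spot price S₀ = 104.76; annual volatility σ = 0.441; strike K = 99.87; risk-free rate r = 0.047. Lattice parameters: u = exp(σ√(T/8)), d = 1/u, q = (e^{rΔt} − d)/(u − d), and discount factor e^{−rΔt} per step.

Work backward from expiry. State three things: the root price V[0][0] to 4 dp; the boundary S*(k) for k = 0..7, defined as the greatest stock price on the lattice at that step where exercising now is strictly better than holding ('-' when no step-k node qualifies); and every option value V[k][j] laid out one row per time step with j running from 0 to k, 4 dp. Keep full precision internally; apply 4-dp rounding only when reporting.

Δt=0.23788, u=1.23997, d=0.80647, q=0.47237, disc=e^(-rΔt)=0.98888
k=8 terminal: V=max(K-S,0) → 81.1240 71.0476 55.5549 31.7344 0.0000 0.0000 0.0000 0.0000 0.0000
k=7: j=0 S=23.2445 intr=76.6255 cont=75.5152 V=76.6255[EX]; j=1 S=35.7389 intr=64.1311 cont=63.0208 V=64.1311[EX]; j=2 S=54.9494 intr=44.9206 cont=43.8103 V=44.9206[EX]; j=3 S=84.4860 intr=15.3840 cont=16.5579 V=16.5579[hold]; j=4 S=129.8992 intr=0.0000 cont=0.0000 V=0.0000[hold]; j=5 S=199.7230 intr=0.0000 cont=0.0000 V=0.0000[hold]; j=6 S=307.0787 intr=0.0000 cont=0.0000 V=0.0000[hold]; j=7 S=472.1407 intr=0.0000 cont=0.0000 V=0.0000[hold]  S*(7)=54.9494
k=6: j=0 S=28.8224 intr=71.0476 cont=69.9372 V=71.0476[EX]; j=1 S=44.3151 intr=55.5549 cont=54.4445 V=55.5549[EX]; j=2 S=68.1356 intr=31.7344 cont=31.1724 V=31.7344[EX]; j=3 S=104.7600 intr=0.0000 cont=8.6393 V=8.6393[hold]; j=4 S=161.0709 intr=0.0000 cont=0.0000 V=0.0000[hold]; j=5 S=247.6503 intr=0.0000 cont=0.0000 V=0.0000[hold]; j=6 S=380.7681 intr=0.0000 cont=0.0000 V=0.0000[hold]  S*(6)=68.1356
k=5: j=0 S=35.7389 intr=64.1311 cont=63.0208 V=64.1311[EX]; j=1 S=54.9494 intr=44.9206 cont=43.8103 V=44.9206[EX]; j=2 S=84.4860 intr=15.3840 cont=20.5935 V=20.5935[hold]; j=3 S=129.8992 intr=0.0000 cont=4.5077 V=4.5077[hold]; j=4 S=199.7230 intr=0.0000 cont=0.0000 V=0.0000[hold]; j=5 S=307.0787 intr=0.0000 cont=0.0000 V=0.0000[hold]  S*(5)=54.9494
k=4: j=0 S=44.3151 intr=55.5549 cont=54.4445 V=55.5549[EX]; j=1 S=68.1356 intr=31.7344 cont=33.0575 V=33.0575[hold]; j=2 S=104.7600 intr=0.0000 cont=12.8505 V=12.8505[hold]; j=3 S=161.0709 intr=0.0000 cont=2.3519 V=2.3519[hold]; j=4 S=247.6503 intr=0.0000 cont=0.0000 V=0.0000[hold]  S*(4)=44.3151
k=3: j=0 S=54.9494 intr=44.9206 cont=44.4283 V=44.9206[EX]; j=1 S=84.4860 intr=15.3840 cont=23.2510 V=23.2510[hold]; j=2 S=129.8992 intr=0.0000 cont=7.8036 V=7.8036[hold]; j=3 S=199.7230 intr=0.0000 cont=1.2272 V=1.2272[hold]  S*(3)=54.9494
k=2: j=0 S=68.1356 intr=31.7344 cont=34.2989 V=34.2989[hold]; j=1 S=104.7600 intr=0.0000 cont=15.7767 V=15.7767[hold]; j=2 S=161.0709 intr=0.0000 cont=4.6449 V=4.6449[hold]  S*(2)=-
k=1: j=0 S=84.4860 intr=15.3840 cont=25.2655 V=25.2655[hold]; j=1 S=129.8992 intr=0.0000 cont=10.4014 V=10.4014[hold]  S*(1)=-
k=0: j=0 S=104.7600 intr=0.0000 cont=18.0413 V=18.0413[hold]  S*(0)=-

price = 18.0413
boundary = - - - 54.9494 44.3151 54.9494 68.1356 54.9494
tree:
18.0413
25.2655 10.4014
34.2989 15.7767 4.6449
44.9206 23.2510 7.8036 1.2272
55.5549 33.0575 12.8505 2.3519 0.0000
64.1311 44.9206 20.5935 4.5077 0.0000 0.0000
71.0476 55.5549 31.7344 8.6393 0.0000 0.0000 0.0000
76.6255 64.1311 44.9206 16.5579 0.0000 0.0000 0.0000 0.0000
81.1240 71.0476 55.5549 31.7344 0.0000 0.0000 0.0000 0.0000 0.0000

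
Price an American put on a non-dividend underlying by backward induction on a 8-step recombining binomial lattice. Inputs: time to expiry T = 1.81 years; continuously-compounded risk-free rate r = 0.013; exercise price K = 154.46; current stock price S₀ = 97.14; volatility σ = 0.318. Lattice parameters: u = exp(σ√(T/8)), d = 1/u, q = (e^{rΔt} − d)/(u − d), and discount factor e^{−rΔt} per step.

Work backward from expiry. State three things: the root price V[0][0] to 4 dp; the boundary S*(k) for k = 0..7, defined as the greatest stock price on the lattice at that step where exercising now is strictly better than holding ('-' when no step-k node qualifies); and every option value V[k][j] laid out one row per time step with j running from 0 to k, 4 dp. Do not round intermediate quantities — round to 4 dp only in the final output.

Δt=0.22625  u=1.16330  d=0.85962  q=0.47196  discount=0.99706
step 8 (expiry): payoffs max(K−S,0) = 125.4952 115.2631 101.4163 82.6779 57.3200 23.0041 0.0000 0.0000 0.0000
step 7: (k=7,j=0): S=33.6947, (K−S)⁺=120.7653, hold=120.3117 ⇒ V=120.7653 exercise | (k=7,j=1): S=45.5977, (K−S)⁺=108.8623, hold=108.4086 ⇒ V=108.8623 exercise | (k=7,j=2): S=61.7057, (K−S)⁺=92.7543, hold=92.3007 ⇒ V=92.7543 exercise | (k=7,j=3): S=83.5040, (K−S)⁺=70.9560, hold=70.5024 ⇒ V=70.9560 exercise | (k=7,j=4): S=113.0028, (K−S)⁺=41.4572, hold=41.0036 ⇒ V=41.4572 exercise | (k=7,j=5): S=152.9224, (K−S)⁺=1.5376, hold=12.1115 ⇒ V=12.1115 continue | (k=7,j=6): S=206.9441, (K−S)⁺=0.0000, hold=0.0000 ⇒ V=0.0000 continue | (k=7,j=7): S=280.0496, (K−S)⁺=0.0000, hold=0.0000 ⇒ V=0.0000 continue  boundary S*=113.0028
step 6: (k=6,j=0): S=39.1969, (K−S)⁺=115.2631, hold=114.8094 ⇒ V=115.2631 exercise | (k=6,j=1): S=53.0437, (K−S)⁺=101.4163, hold=100.9626 ⇒ V=101.4163 exercise | (k=6,j=2): S=71.7821, (K−S)⁺=82.6779, hold=82.2243 ⇒ V=82.6779 exercise | (k=6,j=3): S=97.1400, (K−S)⁺=57.3200, hold=56.8664 ⇒ V=57.3200 exercise | (k=6,j=4): S=131.4559, (K−S)⁺=23.0041, hold=27.5262 ⇒ V=27.5262 continue | (k=6,j=5): S=177.8943, (K−S)⁺=0.0000, hold=6.3766 ⇒ V=6.3766 continue | (k=6,j=6): S=240.7376, (K−S)⁺=0.0000, hold=0.0000 ⇒ V=0.0000 continue  boundary S*=97.1400
step 5: (k=5,j=0): S=45.5977, (K−S)⁺=108.8623, hold=108.4086 ⇒ V=108.8623 exercise | (k=5,j=1): S=61.7057, (K−S)⁺=92.7543, hold=92.3007 ⇒ V=92.7543 exercise | (k=5,j=2): S=83.5040, (K−S)⁺=70.9560, hold=70.5024 ⇒ V=70.9560 exercise | (k=5,j=3): S=113.0028, (K−S)⁺=41.4572, hold=43.1316 ⇒ V=43.1316 continue | (k=5,j=4): S=152.9224, (K−S)⁺=1.5376, hold=17.4930 ⇒ V=17.4930 continue | (k=5,j=5): S=206.9441, (K−S)⁺=0.0000, hold=3.3572 ⇒ V=3.3572 continue  boundary S*=83.5040
step 4: (k=4,j=0): S=53.0437, (K−S)⁺=101.4163, hold=100.9626 ⇒ V=101.4163 exercise | (k=4,j=1): S=71.7821, (K−S)⁺=82.6779, hold=82.2243 ⇒ V=82.6779 exercise | (k=4,j=2): S=97.1400, (K−S)⁺=57.3200, hold=57.6543 ⇒ V=57.6543 continue | (k=4,j=3): S=131.4559, (K−S)⁺=23.0041, hold=30.9401 ⇒ V=30.9401 continue | (k=4,j=4): S=177.8943, (K−S)⁺=0.0000, hold=10.7897 ⇒ V=10.7897 continue  boundary S*=71.7821
step 3: (k=3,j=0): S=61.7057, (K−S)⁺=92.7543, hold=92.3007 ⇒ V=92.7543 exercise | (k=3,j=1): S=83.5040, (K−S)⁺=70.9560, hold=70.6597 ⇒ V=70.9560 exercise | (k=3,j=2): S=113.0028, (K−S)⁺=41.4572, hold=44.9140 ⇒ V=44.9140 continue | (k=3,j=3): S=152.9224, (K−S)⁺=1.5376, hold=21.3671 ⇒ V=21.3671 continue  boundary S*=83.5040
step 2: (k=2,j=0): S=71.7821, (K−S)⁺=82.6779, hold=82.2243 ⇒ V=82.6779 exercise | (k=2,j=1): S=97.1400, (K−S)⁺=57.3200, hold=58.4930 ⇒ V=58.4930 continue | (k=2,j=2): S=131.4559, (K−S)⁺=23.0041, hold=33.7016 ⇒ V=33.7016 continue  boundary S*=71.7821
step 1: (k=1,j=0): S=83.5040, (K−S)⁺=70.9560, hold=71.0544 ⇒ V=71.0544 continue | (k=1,j=1): S=113.0028, (K−S)⁺=41.4572, hold=46.6551 ⇒ V=46.6551 continue  boundary S*=-
step 0: (k=0,j=0): S=97.1400, (K−S)⁺=57.3200, hold=59.3641 ⇒ V=59.3641 continue  boundary S*=-

price = 59.3641
boundary = - - 71.7821 83.5040 71.7821 83.5040 97.1400 113.0028
tree:
59.3641
71.0544 46.6551
82.6779 58.4930 33.7016
92.7543 70.9560 44.9140 21.3671
101.4163 82.6779 57.6543 30.9401 10.7897
108.8623 92.7543 70.9560 43.1316 17.4930 3.3572
115.2631 101.4163 82.6779 57.3200 27.5262 6.3766 0.0000
120.7653 108.8623 92.7543 70.9560 41.4572 12.1115 0.0000 0.0000
125.4952 115.2631 101.4163 82.6779 57.3200 23.0041 0.0000 0.0000 0.0000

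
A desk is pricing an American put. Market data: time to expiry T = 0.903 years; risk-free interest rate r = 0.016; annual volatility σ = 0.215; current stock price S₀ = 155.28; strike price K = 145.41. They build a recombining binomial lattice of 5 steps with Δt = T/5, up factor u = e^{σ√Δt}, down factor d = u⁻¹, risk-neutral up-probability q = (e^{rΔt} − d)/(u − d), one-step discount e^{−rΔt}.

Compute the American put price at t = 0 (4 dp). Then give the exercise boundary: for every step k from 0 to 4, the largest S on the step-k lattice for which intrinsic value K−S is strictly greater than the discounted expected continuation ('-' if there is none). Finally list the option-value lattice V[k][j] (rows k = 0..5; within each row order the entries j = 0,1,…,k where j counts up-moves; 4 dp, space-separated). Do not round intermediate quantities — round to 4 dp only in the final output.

params: Δt=0.18060 u=1.09567 d=0.91268 q=0.49299 e^(-rΔt)=0.99711
t_5 payoffs: 47.0744 27.3582 3.6889 0.0000 0.0000 0.0000
t_4: node(4,0) S=107.7437 payoff=37.6663 vs cont=37.2467 → 37.6663 [stop]  node(4,1) S=129.3462 payoff=16.0638 vs cont=15.6442 → 16.0638 [stop]  node(4,2) S=155.2800 payoff=0.0000 vs cont=1.8649 → 1.8649 [wait]  node(4,3) S=186.4135 payoff=0.0000 vs cont=0.0000 → 0.0000 [wait]  node(4,4) S=223.7892 payoff=0.0000 vs cont=0.0000 → 0.0000 [wait]  ⇒ S*(4)=129.3462
t_3: node(3,0) S=118.0518 payoff=27.3582 vs cont=26.9386 → 27.3582 [stop]  node(3,1) S=141.7211 payoff=3.6889 vs cont=9.0378 → 9.0378 [wait]  node(3,2) S=170.1361 payoff=0.0000 vs cont=0.9428 → 0.9428 [wait]  node(3,3) S=204.2482 payoff=0.0000 vs cont=0.0000 → 0.0000 [wait]  ⇒ S*(3)=118.0518
t_2: node(2,0) S=129.3462 payoff=16.0638 vs cont=18.2736 → 18.2736 [wait]  node(2,1) S=155.2800 payoff=0.0000 vs cont=5.0325 → 5.0325 [wait]  node(2,2) S=186.4135 payoff=0.0000 vs cont=0.4766 → 0.4766 [wait]  ⇒ S*(2)=-
t_1: node(1,0) S=141.7211 payoff=3.6889 vs cont=11.7120 → 11.7120 [wait]  node(1,1) S=170.1361 payoff=0.0000 vs cont=2.7785 → 2.7785 [wait]  ⇒ S*(1)=-
t_0: node(0,0) S=155.2800 payoff=0.0000 vs cont=7.2868 → 7.2868 [wait]  ⇒ S*(0)=-

price = 7.2868
boundary = - - - 118.0518 129.3462
tree:
7.2868
11.7120 2.7785
18.2736 5.0325 0.4766
27.3582 9.0378 0.9428 0.0000
37.6663 16.0638 1.8649 0.0000 0.0000
47.0744 27.3582 3.6889 0.0000 0.0000 0.0000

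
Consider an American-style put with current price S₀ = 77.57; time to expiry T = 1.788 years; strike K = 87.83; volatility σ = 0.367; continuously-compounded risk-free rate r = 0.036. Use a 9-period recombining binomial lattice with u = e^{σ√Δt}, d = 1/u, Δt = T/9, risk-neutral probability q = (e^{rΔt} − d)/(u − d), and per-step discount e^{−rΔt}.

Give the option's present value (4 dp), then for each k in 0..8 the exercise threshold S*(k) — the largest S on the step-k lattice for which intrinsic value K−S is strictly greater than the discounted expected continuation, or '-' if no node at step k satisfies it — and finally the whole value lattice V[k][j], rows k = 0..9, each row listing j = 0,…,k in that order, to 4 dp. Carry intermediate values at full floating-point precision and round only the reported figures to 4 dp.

Δt=0.19867  u=1.17772  d=0.84910  q=0.48104  discount=0.99287
step 9 (expiry): payoffs max(K−S,0) = 70.0341 63.1467 53.5938 40.3436 21.9654 0.0000 0.0000 0.0000 0.0000 0.0000
step 8: (k=8,j=0): S=20.9585, (K−S)⁺=66.8715, hold=66.2456 ⇒ V=66.8715 exercise | (k=8,j=1): S=29.0699, (K−S)⁺=58.7601, hold=58.1341 ⇒ V=58.7601 exercise | (k=8,j=2): S=40.3206, (K−S)⁺=47.5094, hold=46.8835 ⇒ V=47.5094 exercise | (k=8,j=3): S=55.9256, (K−S)⁺=31.9044, hold=31.2785 ⇒ V=31.9044 exercise | (k=8,j=4): S=77.5700, (K−S)⁺=10.2600, hold=11.3180 ⇒ V=11.3180 continue | (k=8,j=5): S=107.5913, (K−S)⁺=0.0000, hold=0.0000 ⇒ V=0.0000 continue | (k=8,j=6): S=149.2314, (K−S)⁺=0.0000, hold=0.0000 ⇒ V=0.0000 continue | (k=8,j=7): S=206.9872, (K−S)⁺=0.0000, hold=0.0000 ⇒ V=0.0000 continue | (k=8,j=8): S=287.0958, (K−S)⁺=0.0000, hold=0.0000 ⇒ V=0.0000 continue  boundary S*=55.9256
step 7: (k=7,j=0): S=24.6833, (K−S)⁺=63.1467, hold=62.5208 ⇒ V=63.1467 exercise | (k=7,j=1): S=34.2362, (K−S)⁺=53.5938, hold=52.9679 ⇒ V=53.5938 exercise | (k=7,j=2): S=47.4864, (K−S)⁺=40.3436, hold=39.7177 ⇒ V=40.3436 exercise | (k=7,j=3): S=65.8646, (K−S)⁺=21.9654, hold=21.8448 ⇒ V=21.9654 exercise | (k=7,j=4): S=91.3557, (K−S)⁺=0.0000, hold=5.8317 ⇒ V=5.8317 continue | (k=7,j=5): S=126.7123, (K−S)⁺=0.0000, hold=0.0000 ⇒ V=0.0000 continue | (k=7,j=6): S=175.7527, (K−S)⁺=0.0000, hold=0.0000 ⇒ V=0.0000 continue | (k=7,j=7): S=243.7727, (K−S)⁺=0.0000, hold=0.0000 ⇒ V=0.0000 continue  boundary S*=65.8646
step 6: (k=6,j=0): S=29.0699, (K−S)⁺=58.7601, hold=58.1341 ⇒ V=58.7601 exercise | (k=6,j=1): S=40.3206, (K−S)⁺=47.5094, hold=46.8835 ⇒ V=47.5094 exercise | (k=6,j=2): S=55.9256, (K−S)⁺=31.9044, hold=31.2785 ⇒ V=31.9044 exercise | (k=6,j=3): S=77.5700, (K−S)⁺=10.2600, hold=14.1033 ⇒ V=14.1033 continue | (k=6,j=4): S=107.5913, (K−S)⁺=0.0000, hold=3.0049 ⇒ V=3.0049 continue | (k=6,j=5): S=149.2314, (K−S)⁺=0.0000, hold=0.0000 ⇒ V=0.0000 continue | (k=6,j=6): S=206.9872, (K−S)⁺=0.0000, hold=0.0000 ⇒ V=0.0000 continue  boundary S*=55.9256
step 5: (k=5,j=0): S=34.2362, (K−S)⁺=53.5938, hold=52.9679 ⇒ V=53.5938 exercise | (k=5,j=1): S=47.4864, (K−S)⁺=40.3436, hold=39.7177 ⇒ V=40.3436 exercise | (k=5,j=2): S=65.8646, (K−S)⁺=21.9654, hold=23.1750 ⇒ V=23.1750 continue | (k=5,j=3): S=91.3557, (K−S)⁺=0.0000, hold=8.7021 ⇒ V=8.7021 continue | (k=5,j=4): S=126.7123, (K−S)⁺=0.0000, hold=1.5483 ⇒ V=1.5483 continue | (k=5,j=5): S=175.7527, (K−S)⁺=0.0000, hold=0.0000 ⇒ V=0.0000 continue  boundary S*=47.4864
step 4: (k=4,j=0): S=40.3206, (K−S)⁺=47.5094, hold=46.8835 ⇒ V=47.5094 exercise | (k=4,j=1): S=55.9256, (K−S)⁺=31.9044, hold=31.8562 ⇒ V=31.9044 exercise | (k=4,j=2): S=77.5700, (K−S)⁺=10.2600, hold=16.0974 ⇒ V=16.0974 continue | (k=4,j=3): S=107.5913, (K−S)⁺=0.0000, hold=5.2233 ⇒ V=5.2233 continue | (k=4,j=4): S=149.2314, (K−S)⁺=0.0000, hold=0.7978 ⇒ V=0.7978 continue  boundary S*=55.9256
step 3: (k=3,j=0): S=47.4864, (K−S)⁺=40.3436, hold=39.7177 ⇒ V=40.3436 exercise | (k=3,j=1): S=65.8646, (K−S)⁺=21.9654, hold=24.1275 ⇒ V=24.1275 continue | (k=3,j=2): S=91.3557, (K−S)⁺=0.0000, hold=10.7892 ⇒ V=10.7892 continue | (k=3,j=3): S=126.7123, (K−S)⁺=0.0000, hold=3.0724 ⇒ V=3.0724 continue  boundary S*=47.4864
step 2: (k=2,j=0): S=55.9256, (K−S)⁺=31.9044, hold=32.3111 ⇒ V=32.3111 continue | (k=2,j=1): S=77.5700, (K−S)⁺=10.2600, hold=17.5850 ⇒ V=17.5850 continue | (k=2,j=2): S=107.5913, (K−S)⁺=0.0000, hold=7.0267 ⇒ V=7.0267 continue  boundary S*=-
step 1: (k=1,j=0): S=65.8646, (K−S)⁺=21.9654, hold=25.0475 ⇒ V=25.0475 continue | (k=1,j=1): S=91.3557, (K−S)⁺=0.0000, hold=12.4169 ⇒ V=12.4169 continue  boundary S*=-
step 0: (k=0,j=0): S=77.5700, (K−S)⁺=10.2600, hold=18.8365 ⇒ V=18.8365 continue  boundary S*=-

price = 18.8365
boundary = - - - 47.4864 55.9256 47.4864 55.9256 65.8646 55.9256
tree:
18.8365
25.0475 12.4169
32.3111 17.5850 7.0267
40.3436 24.1275 10.7892 3.0724
47.5094 31.9044 16.0974 5.2233 0.7978
53.5938 40.3436 23.1750 8.7021 1.5483 0.0000
58.7601 47.5094 31.9044 14.1033 3.0049 0.0000 0.0000
63.1467 53.5938 40.3436 21.9654 5.8317 0.0000 0.0000 0.0000
66.8715 58.7601 47.5094 31.9044 11.3180 0.0000 0.0000 0.0000 0.0000
70.0341 63.1467 53.5938 40.3436 21.9654 0.0000 0.0000 0.0000 0.0000 0.0000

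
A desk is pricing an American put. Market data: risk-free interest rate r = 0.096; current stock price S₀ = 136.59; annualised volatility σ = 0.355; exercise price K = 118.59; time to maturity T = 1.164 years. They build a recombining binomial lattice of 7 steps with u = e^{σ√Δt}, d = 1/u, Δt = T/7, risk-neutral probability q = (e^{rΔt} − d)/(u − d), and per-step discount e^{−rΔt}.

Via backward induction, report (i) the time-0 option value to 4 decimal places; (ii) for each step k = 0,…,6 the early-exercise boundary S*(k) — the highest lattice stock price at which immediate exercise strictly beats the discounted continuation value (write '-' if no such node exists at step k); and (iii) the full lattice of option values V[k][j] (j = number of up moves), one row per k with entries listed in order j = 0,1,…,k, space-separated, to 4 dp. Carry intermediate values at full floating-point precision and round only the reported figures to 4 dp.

price = 7.4793
boundary = - - - 88.4729 76.5492 88.4729 102.2539
tree:
7.4793
12.3130 3.2359
19.6411 5.9100 0.8604
30.1171 10.5509 1.7965 0.0205
42.0408 18.2496 3.7503 0.0433 0.0000
52.3575 30.1171 7.8279 0.0914 0.0000 0.0000
61.2838 42.0408 16.3361 0.1933 0.0000 0.0000 0.0000
69.0071 52.3575 30.1171 0.4085 0.0000 0.0000 0.0000 0.0000

params: Δt=0.16629 u=1.15576 d=0.86523 q=0.51926 e^(-rΔt)=0.98416
t_7 payoffs: 69.0071 52.3575 30.1171 0.4085 0.0000 0.0000 0.0000 0.0000
t_6: node(6,0) S=57.3062 payoff=61.2838 vs cont=59.4057 → 61.2838 [stop]  node(6,1) S=76.5492 payoff=42.0408 vs cont=40.1627 → 42.0408 [stop]  node(6,2) S=102.2539 payoff=16.3361 vs cont=14.4580 → 16.3361 [stop]  node(6,3) S=136.5900 payoff=0.0000 vs cont=0.1933 → 0.1933 [wait]  node(6,4) S=182.4559 payoff=0.0000 vs cont=0.0000 → 0.0000 [wait]  node(6,5) S=243.7233 payoff=0.0000 vs cont=0.0000 → 0.0000 [wait]  node(6,6) S=325.5637 payoff=0.0000 vs cont=0.0000 → 0.0000 [wait]  ⇒ S*(6)=102.2539
t_5: node(5,0) S=66.2325 payoff=52.3575 vs cont=50.4794 → 52.3575 [stop]  node(5,1) S=88.4729 payoff=30.1171 vs cont=28.2390 → 30.1171 [stop]  node(5,2) S=118.1815 payoff=0.4085 vs cont=7.8279 → 7.8279 [wait]  node(5,3) S=157.8659 payoff=0.0000 vs cont=0.0914 → 0.0914 [wait]  node(5,4) S=210.8761 payoff=0.0000 vs cont=0.0000 → 0.0000 [wait]  node(5,5) S=281.6868 payoff=0.0000 vs cont=0.0000 → 0.0000 [wait]  ⇒ S*(5)=88.4729
t_4: node(4,0) S=76.5492 payoff=42.0408 vs cont=40.1627 → 42.0408 [stop]  node(4,1) S=102.2539 payoff=16.3361 vs cont=18.2496 → 18.2496 [wait]  node(4,2) S=136.5900 payoff=0.0000 vs cont=3.7503 → 3.7503 [wait]  node(4,3) S=182.4559 payoff=0.0000 vs cont=0.0433 → 0.0433 [wait]  node(4,4) S=243.7233 payoff=0.0000 vs cont=0.0000 → 0.0000 [wait]  ⇒ S*(4)=76.5492
t_3: node(3,0) S=88.4729 payoff=30.1171 vs cont=29.2169 → 30.1171 [stop]  node(3,1) S=118.1815 payoff=0.4085 vs cont=10.5509 → 10.5509 [wait]  node(3,2) S=157.8659 payoff=0.0000 vs cont=1.7965 → 1.7965 [wait]  node(3,3) S=210.8761 payoff=0.0000 vs cont=0.0205 → 0.0205 [wait]  ⇒ S*(3)=88.4729
t_2: node(2,0) S=102.2539 payoff=16.3361 vs cont=19.6411 → 19.6411 [wait]  node(2,1) S=136.5900 payoff=0.0000 vs cont=5.9100 → 5.9100 [wait]  node(2,2) S=182.4559 payoff=0.0000 vs cont=0.8604 → 0.8604 [wait]  ⇒ S*(2)=-
t_1: node(1,0) S=118.1815 payoff=0.4085 vs cont=12.3130 → 12.3130 [wait]  node(1,1) S=157.8659 payoff=0.0000 vs cont=3.2359 → 3.2359 [wait]  ⇒ S*(1)=-
t_0: node(0,0) S=136.5900 payoff=0.0000 vs cont=7.4793 → 7.4793 [wait]  ⇒ S*(0)=-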